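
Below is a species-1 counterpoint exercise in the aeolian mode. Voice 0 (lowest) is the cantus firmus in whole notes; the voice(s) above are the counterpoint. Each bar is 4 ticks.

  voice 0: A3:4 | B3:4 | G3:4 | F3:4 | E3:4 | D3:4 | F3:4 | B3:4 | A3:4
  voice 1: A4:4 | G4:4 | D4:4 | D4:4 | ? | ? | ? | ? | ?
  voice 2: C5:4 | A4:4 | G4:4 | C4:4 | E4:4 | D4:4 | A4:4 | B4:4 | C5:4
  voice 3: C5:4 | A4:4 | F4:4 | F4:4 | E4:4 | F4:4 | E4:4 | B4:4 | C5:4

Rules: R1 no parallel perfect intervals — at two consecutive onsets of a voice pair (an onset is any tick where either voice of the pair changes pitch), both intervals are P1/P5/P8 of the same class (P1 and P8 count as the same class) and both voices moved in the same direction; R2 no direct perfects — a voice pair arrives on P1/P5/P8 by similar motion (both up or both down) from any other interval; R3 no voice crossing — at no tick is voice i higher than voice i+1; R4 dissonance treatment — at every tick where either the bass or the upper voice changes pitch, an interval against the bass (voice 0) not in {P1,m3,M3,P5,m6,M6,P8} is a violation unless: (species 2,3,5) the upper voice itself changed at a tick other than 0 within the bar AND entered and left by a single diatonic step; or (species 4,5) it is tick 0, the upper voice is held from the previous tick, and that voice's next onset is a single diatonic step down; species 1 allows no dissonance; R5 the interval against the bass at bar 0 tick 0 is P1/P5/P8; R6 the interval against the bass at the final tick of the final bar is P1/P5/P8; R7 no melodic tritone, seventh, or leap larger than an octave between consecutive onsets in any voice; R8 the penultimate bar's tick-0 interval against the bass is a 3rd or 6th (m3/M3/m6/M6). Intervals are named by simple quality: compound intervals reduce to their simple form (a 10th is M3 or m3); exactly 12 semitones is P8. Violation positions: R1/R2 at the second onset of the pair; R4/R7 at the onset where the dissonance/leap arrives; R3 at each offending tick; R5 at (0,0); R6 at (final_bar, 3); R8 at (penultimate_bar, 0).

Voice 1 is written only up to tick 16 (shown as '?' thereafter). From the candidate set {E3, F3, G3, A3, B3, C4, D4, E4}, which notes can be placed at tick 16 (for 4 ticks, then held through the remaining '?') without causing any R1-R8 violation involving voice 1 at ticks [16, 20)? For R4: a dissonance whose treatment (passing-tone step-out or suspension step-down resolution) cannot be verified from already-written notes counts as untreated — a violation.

E3: violates R2,R7
F3: violates R4
G3: legal
A3: violates R2,R4
B3: violates R2
C4: legal
D4: violates R4
E4: violates R2

{C4, G3}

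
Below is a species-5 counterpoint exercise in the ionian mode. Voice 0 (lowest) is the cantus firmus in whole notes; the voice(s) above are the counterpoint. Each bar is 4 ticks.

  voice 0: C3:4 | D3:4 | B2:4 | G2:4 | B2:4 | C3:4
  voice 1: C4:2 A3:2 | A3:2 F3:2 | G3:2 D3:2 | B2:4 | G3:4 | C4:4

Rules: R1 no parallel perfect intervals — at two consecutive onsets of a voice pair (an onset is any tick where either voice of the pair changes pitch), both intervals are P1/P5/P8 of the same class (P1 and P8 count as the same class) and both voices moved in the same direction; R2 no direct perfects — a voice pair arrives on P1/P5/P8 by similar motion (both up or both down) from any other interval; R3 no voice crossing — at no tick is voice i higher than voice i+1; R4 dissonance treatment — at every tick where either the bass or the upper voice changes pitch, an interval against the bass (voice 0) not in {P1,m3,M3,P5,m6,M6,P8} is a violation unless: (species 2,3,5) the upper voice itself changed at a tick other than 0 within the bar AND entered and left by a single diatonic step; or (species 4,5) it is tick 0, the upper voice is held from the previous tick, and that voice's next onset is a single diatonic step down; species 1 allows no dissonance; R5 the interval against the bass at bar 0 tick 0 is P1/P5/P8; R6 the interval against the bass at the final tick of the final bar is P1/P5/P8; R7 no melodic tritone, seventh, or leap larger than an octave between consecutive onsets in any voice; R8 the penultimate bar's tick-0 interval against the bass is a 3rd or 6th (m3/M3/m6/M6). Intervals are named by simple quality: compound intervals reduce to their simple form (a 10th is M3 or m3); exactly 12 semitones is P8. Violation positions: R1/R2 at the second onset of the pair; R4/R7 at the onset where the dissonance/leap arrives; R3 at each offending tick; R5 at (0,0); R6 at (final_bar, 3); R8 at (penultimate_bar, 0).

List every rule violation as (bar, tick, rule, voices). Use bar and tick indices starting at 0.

(5, 0, R2, (0, 1))

bar 0: v0=C3 v1=C4 downbeat P8
bar 1: v0=D3 v1=A3 downbeat P5
bar 2: v0=B2 v1=G3 downbeat m6
bar 3: v0=G2 v1=B2 downbeat M3
bar 4: v0=B2 v1=G3 downbeat m6
bar 5: v0=C3 v1=C4 downbeat P8
  -> R2 @ bar 5 tick 0 v(0, 1): B2/G3 m6 -> C3/C4 P8 similar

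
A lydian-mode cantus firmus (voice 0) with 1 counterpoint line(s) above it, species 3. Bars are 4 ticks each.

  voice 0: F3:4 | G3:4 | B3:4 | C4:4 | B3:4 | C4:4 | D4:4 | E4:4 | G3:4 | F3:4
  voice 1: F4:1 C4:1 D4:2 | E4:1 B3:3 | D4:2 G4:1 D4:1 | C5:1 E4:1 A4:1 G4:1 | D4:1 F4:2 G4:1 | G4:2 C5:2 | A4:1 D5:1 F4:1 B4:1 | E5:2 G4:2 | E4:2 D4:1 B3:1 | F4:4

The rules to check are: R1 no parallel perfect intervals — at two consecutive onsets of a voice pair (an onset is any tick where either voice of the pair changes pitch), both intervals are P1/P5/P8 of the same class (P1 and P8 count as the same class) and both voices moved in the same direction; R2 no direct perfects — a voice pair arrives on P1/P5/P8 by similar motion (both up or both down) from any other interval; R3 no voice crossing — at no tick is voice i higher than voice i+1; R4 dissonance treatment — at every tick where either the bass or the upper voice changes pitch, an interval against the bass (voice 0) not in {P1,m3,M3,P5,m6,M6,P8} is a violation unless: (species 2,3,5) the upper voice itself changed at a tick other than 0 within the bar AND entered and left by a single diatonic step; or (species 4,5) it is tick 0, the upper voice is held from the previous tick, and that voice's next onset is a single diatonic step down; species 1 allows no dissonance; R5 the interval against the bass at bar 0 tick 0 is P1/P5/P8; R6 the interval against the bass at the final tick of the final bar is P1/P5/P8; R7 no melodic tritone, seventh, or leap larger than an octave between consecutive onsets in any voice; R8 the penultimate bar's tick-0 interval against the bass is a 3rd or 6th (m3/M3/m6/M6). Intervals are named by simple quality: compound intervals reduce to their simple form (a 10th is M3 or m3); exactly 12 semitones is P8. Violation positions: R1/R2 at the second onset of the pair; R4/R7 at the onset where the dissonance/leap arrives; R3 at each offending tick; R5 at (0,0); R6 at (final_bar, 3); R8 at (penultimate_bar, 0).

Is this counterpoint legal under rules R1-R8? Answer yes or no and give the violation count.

No (6 violations)

bar 0: v0=F3 v1=F4 (P8)
bar 1: v0=G3 v1=E4 (M6)
bar 2: v0=B3 v1=D4 (m3)
bar 3: v0=C4 v1=C5 (P8)
bar 4: v0=B3 v1=D4 (m3)
bar 5: v0=C4 v1=G4 (P5)
bar 6: v0=D4 v1=A4 (P5)
bar 7: v0=E4 v1=E5 (P8)
bar 8: v0=G3 v1=E4 (M6)
bar 9: v0=F3 v1=F4 (P8)
  R2 @ bar3.0: B3/D4 m3 -> C4/C5 P8 similar
  R7 @ bar3.0: D4->C5 leap 10st
  R4 @ bar4.1: B3/F4 TT untreated
  R7 @ bar6.3: F4->B4 leap 6st
  R2 @ bar7.0: D4/B4 M6 -> E4/E5 P8 similar
  R7 @ bar9.0: B3->F4 leap 6st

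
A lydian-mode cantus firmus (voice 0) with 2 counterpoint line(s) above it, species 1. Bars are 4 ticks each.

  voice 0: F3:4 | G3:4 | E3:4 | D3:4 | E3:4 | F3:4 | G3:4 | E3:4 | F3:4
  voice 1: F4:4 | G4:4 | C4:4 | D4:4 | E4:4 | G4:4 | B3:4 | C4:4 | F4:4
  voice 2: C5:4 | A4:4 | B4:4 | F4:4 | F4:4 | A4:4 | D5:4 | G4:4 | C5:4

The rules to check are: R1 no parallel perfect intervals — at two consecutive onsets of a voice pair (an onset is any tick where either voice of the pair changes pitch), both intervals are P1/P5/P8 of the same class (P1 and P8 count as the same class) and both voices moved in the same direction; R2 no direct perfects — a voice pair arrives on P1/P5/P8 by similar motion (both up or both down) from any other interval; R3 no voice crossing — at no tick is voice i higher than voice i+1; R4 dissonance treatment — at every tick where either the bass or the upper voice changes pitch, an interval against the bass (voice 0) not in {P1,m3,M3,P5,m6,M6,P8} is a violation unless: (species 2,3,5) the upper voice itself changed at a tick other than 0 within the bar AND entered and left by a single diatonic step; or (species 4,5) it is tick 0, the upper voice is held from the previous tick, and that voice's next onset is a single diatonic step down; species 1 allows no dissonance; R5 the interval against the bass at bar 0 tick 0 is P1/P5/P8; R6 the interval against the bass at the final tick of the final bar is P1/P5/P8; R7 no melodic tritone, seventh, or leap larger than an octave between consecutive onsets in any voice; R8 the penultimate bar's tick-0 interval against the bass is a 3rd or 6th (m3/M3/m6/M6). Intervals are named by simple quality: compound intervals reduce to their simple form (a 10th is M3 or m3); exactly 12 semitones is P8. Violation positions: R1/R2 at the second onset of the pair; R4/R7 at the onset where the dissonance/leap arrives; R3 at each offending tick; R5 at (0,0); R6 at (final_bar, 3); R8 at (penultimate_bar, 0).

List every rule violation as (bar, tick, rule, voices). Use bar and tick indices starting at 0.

(1, 0, R1, (0, 1))
(1, 0, R4, (0, 2))
(3, 0, R7, (2,))
(4, 0, R1, (0, 1))
(4, 0, R4, (0, 2))
(5, 0, R4, (0, 1))
(6, 0, R2, (0, 2))
(8, 0, R1, (1, 2))
(8, 0, R2, (0, 1))
(8, 0, R2, (0, 2))

bar 0: v0=F3 v1=F4 v2=C5 downbeat P5
bar 1: v0=G3 v1=G4 v2=A4 downbeat M2
bar 2: v0=E3 v1=C4 v2=B4 downbeat P5
bar 3: v0=D3 v1=D4 v2=F4 downbeat m3
bar 4: v0=E3 v1=E4 v2=F4 downbeat m2
bar 5: v0=F3 v1=G4 v2=A4 downbeat M3
bar 6: v0=G3 v1=B3 v2=D5 downbeat P5
bar 7: v0=E3 v1=C4 v2=G4 downbeat m3
bar 8: v0=F3 v1=F4 v2=C5 downbeat P5
  -> R1 @ bar 1 tick 0 v(0, 1): F3/F4 P8 -> G3/G4 P8 similar
  -> R4 @ bar 1 tick 0 v(0, 2): G3/A4 M2 untreated
  -> R7 @ bar 3 tick 0 v(2,): B4->F4 leap 6st
  -> R1 @ bar 4 tick 0 v(0, 1): D3/D4 P8 -> E3/E4 P8 similar
  -> R4 @ bar 4 tick 0 v(0, 2): E3/F4 m2 untreated
  -> R4 @ bar 5 tick 0 v(0, 1): F3/G4 M2 untreated
  -> R2 @ bar 6 tick 0 v(0, 2): F3/A4 M3 -> G3/D5 P5 similar
  -> R1 @ bar 8 tick 0 v(1, 2): C4/G4 P5 -> F4/C5 P5 similar
  -> R2 @ bar 8 tick 0 v(0, 1): E3/C4 m6 -> F3/F4 P8 similar
  -> R2 @ bar 8 tick 0 v(0, 2): E3/G4 m3 -> F3/C5 P5 similar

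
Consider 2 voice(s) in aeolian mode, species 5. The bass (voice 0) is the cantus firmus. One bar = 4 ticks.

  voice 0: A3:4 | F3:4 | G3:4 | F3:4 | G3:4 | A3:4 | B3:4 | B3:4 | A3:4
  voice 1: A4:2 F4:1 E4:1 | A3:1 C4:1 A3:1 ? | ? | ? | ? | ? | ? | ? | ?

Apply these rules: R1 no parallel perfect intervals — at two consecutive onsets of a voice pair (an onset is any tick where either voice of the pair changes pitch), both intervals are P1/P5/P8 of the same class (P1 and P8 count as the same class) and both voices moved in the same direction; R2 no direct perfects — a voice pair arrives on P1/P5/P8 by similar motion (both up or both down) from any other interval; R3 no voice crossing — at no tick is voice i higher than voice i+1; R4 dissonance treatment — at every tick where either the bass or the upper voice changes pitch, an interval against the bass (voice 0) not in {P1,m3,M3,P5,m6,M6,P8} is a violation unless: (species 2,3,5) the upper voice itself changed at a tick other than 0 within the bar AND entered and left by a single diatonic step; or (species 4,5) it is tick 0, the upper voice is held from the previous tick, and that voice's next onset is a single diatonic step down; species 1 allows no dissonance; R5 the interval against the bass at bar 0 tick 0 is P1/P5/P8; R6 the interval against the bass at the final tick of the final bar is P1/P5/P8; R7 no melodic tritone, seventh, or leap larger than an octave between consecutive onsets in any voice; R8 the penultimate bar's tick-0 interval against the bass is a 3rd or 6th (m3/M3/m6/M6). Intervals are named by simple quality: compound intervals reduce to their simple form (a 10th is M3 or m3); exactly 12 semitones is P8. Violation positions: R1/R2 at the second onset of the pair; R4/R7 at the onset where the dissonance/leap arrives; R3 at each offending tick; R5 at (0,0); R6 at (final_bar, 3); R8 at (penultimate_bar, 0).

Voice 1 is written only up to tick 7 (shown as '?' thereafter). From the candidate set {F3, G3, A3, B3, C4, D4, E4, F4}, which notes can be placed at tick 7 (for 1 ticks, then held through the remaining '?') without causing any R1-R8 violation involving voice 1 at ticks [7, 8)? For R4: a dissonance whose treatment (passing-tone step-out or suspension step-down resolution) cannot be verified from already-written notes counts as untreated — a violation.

{A3, C4, D4, F3, F4}

F3: legal
G3: violates R4
A3: legal
B3: violates R4
C4: legal
D4: legal
E4: violates R4
F4: legal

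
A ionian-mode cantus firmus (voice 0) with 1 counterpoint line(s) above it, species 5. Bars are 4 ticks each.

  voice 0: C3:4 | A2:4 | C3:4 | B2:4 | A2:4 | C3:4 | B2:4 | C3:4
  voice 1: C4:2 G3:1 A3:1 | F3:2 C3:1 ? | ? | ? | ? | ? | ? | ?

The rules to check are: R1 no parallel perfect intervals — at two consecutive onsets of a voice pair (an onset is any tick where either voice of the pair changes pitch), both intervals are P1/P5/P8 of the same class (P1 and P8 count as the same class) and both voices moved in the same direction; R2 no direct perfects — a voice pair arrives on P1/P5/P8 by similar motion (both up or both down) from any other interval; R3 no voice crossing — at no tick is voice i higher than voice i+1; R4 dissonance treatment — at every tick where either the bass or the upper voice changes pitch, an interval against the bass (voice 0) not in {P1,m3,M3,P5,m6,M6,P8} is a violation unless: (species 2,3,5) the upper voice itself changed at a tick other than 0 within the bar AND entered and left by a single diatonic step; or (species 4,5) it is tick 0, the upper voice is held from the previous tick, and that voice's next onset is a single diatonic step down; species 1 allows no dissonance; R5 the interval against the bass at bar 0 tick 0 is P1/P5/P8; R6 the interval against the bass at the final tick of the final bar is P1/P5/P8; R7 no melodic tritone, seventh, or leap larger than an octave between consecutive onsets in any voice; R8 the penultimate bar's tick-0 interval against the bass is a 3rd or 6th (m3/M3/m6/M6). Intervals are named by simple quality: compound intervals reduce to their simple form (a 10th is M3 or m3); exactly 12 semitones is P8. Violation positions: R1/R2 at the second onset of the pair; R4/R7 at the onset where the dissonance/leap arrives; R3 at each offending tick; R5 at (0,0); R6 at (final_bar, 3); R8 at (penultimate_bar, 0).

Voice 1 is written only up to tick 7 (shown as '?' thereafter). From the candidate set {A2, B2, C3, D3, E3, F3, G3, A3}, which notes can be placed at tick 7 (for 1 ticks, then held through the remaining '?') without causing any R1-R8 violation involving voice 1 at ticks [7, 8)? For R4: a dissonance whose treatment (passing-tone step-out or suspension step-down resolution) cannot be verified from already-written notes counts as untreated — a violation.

A2: legal
B2: violates R4
C3: legal
D3: violates R4
E3: legal
F3: legal
G3: violates R4
A3: legal

{A2, A3, C3, E3, F3}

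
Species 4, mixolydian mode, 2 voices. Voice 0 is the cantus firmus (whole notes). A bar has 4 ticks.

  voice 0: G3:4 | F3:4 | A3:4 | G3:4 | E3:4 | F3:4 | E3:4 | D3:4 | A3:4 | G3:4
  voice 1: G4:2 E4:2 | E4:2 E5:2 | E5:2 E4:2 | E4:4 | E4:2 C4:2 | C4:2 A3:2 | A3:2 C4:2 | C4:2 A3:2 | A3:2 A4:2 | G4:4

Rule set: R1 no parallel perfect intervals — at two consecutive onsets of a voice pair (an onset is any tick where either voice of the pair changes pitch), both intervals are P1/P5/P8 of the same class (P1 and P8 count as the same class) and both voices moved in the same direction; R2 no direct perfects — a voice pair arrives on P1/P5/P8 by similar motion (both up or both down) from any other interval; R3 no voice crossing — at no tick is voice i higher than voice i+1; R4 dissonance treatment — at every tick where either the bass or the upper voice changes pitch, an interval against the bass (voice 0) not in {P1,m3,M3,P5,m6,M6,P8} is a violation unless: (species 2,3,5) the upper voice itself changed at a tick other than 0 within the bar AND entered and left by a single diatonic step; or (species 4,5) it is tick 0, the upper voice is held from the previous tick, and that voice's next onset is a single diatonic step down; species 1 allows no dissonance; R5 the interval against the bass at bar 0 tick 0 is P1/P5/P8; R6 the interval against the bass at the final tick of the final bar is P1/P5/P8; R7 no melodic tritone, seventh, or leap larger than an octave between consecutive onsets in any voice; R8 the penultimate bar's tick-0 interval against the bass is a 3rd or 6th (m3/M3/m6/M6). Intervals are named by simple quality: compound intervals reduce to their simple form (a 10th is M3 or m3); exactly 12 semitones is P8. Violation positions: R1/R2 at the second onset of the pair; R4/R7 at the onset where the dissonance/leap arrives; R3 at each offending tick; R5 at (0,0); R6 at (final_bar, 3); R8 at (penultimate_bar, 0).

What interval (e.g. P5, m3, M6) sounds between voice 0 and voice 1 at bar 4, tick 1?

voice 0=E3 voice 1=E4 -> P8

P8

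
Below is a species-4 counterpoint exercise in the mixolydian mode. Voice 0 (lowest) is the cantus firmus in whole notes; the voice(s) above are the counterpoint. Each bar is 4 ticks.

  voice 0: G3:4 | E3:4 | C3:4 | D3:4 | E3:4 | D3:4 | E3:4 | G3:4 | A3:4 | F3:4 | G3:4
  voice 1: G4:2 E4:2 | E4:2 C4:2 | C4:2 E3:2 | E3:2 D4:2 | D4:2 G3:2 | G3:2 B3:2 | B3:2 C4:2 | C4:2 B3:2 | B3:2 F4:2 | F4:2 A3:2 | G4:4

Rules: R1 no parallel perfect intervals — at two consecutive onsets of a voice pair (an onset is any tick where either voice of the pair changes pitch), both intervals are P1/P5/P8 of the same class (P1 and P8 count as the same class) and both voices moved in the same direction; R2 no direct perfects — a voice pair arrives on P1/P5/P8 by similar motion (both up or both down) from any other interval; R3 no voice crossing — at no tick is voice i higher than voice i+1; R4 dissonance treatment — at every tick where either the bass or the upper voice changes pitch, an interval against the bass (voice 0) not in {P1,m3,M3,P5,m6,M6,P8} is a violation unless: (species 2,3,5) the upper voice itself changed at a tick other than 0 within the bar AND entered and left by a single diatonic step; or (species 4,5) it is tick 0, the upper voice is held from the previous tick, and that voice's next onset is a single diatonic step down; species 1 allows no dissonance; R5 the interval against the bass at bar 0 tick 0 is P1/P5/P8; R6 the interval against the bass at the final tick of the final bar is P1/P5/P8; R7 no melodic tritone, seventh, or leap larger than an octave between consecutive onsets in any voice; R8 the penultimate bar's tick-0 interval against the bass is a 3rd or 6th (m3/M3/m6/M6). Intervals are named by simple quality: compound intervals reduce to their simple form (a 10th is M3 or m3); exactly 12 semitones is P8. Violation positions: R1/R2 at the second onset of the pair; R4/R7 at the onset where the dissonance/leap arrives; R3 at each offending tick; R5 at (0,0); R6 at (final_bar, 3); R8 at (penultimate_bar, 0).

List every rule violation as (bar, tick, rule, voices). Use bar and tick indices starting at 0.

(3, 0, R4, (0, 1))
(3, 2, R7, (1,))
(4, 0, R4, (0, 1))
(5, 0, R4, (0, 1))
(8, 0, R4, (0, 1))
(8, 2, R7, (1,))
(9, 0, R8, (0, 1))
(10, 0, R2, (0, 1))
(10, 0, R7, (1,))

bar 0: v0=G3 v1=G4 downbeat P8
bar 1: v0=E3 v1=E4 downbeat P8
bar 2: v0=C3 v1=C4 downbeat P8
bar 3: v0=D3 v1=E3 downbeat M2
bar 4: v0=E3 v1=D4 downbeat m7
bar 5: v0=D3 v1=G3 downbeat P4
bar 6: v0=E3 v1=B3 downbeat P5
bar 7: v0=G3 v1=C4 downbeat P4
bar 8: v0=A3 v1=B3 downbeat M2
bar 9: v0=F3 v1=F4 downbeat P8
bar 10: v0=G3 v1=G4 downbeat P8
  -> R4 @ bar 3 tick 0 v(0, 1): D3/E3 M2 untreated
  -> R7 @ bar 3 tick 2 v(1,): E3->D4 leap 10st
  -> R4 @ bar 4 tick 0 v(0, 1): E3/D4 m7 untreated
  -> R4 @ bar 5 tick 0 v(0, 1): D3/G3 P4 untreated
  -> R4 @ bar 8 tick 0 v(0, 1): A3/B3 M2 untreated
  -> R7 @ bar 8 tick 2 v(1,): B3->F4 leap 6st
  -> R8 @ bar 9 tick 0 v(0, 1): penult P8 not 3rd/6th
  -> R2 @ bar 10 tick 0 v(0, 1): F3/A3 M3 -> G3/G4 P8 similar
  -> R7 @ bar 10 tick 0 v(1,): A3->G4 leap 10st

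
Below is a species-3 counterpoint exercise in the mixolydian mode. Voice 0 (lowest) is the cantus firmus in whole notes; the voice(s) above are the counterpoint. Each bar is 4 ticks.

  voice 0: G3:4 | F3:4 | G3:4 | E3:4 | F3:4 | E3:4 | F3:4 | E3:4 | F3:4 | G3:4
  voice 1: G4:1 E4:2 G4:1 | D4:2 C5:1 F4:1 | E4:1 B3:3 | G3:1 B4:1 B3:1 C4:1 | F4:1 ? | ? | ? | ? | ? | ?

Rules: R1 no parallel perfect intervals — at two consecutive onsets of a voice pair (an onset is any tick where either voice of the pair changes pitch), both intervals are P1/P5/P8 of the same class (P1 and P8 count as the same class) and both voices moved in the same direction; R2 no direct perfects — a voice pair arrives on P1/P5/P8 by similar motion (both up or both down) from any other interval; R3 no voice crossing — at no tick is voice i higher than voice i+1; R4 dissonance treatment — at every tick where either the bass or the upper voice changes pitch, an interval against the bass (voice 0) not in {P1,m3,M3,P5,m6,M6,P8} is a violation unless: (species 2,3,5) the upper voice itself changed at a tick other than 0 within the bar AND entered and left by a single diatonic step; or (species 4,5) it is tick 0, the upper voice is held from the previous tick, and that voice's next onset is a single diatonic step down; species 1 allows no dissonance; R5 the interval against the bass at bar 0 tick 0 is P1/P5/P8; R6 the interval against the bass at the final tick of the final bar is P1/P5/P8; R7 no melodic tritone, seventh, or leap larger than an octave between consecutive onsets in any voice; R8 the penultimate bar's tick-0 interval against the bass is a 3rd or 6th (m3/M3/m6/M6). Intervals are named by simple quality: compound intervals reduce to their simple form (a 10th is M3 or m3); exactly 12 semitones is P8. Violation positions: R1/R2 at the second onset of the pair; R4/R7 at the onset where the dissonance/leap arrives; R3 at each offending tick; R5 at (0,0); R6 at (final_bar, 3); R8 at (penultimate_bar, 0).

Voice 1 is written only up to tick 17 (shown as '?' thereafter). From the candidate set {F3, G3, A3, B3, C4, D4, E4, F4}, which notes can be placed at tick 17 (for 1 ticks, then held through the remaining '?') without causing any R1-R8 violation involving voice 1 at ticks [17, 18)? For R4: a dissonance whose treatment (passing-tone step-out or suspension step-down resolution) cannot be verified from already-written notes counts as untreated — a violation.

F3: legal
G3: violates R4,R7
A3: legal
B3: violates R4,R7
C4: legal
D4: legal
E4: violates R4
F4: legal

{A3, C4, D4, F3, F4}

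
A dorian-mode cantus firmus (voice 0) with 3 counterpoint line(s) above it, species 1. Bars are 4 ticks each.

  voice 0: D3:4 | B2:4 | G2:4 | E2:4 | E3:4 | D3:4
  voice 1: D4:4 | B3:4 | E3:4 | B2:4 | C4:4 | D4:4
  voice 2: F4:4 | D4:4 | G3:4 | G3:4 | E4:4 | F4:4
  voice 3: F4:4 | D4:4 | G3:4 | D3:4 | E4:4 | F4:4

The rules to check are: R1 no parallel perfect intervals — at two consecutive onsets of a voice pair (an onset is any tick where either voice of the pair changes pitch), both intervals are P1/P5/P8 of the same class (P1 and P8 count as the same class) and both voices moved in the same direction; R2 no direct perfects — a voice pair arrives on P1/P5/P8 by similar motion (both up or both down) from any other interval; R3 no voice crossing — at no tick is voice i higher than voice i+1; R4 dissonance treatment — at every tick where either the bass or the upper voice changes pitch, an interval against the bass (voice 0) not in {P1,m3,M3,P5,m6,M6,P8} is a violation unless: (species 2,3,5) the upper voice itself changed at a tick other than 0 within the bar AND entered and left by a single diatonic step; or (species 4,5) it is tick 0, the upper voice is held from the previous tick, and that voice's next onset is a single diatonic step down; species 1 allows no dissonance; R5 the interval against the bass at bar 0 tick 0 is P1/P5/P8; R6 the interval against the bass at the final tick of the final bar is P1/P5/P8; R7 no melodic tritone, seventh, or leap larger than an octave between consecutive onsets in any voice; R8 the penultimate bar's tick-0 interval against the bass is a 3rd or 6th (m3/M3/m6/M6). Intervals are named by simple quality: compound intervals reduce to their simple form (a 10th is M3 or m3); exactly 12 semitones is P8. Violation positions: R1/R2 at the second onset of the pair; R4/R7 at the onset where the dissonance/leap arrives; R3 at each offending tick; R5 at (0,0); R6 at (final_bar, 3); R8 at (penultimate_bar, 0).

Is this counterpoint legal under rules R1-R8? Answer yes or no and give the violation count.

bar 0: v0=D3 v1=D4 v2=F4 v3=F4 (m3)
bar 1: v0=B2 v1=B3 v2=D4 v3=D4 (m3)
bar 2: v0=G2 v1=E3 v2=G3 v3=G3 (P8)
bar 3: v0=E2 v1=B2 v2=G3 v3=D3 (m7)
bar 4: v0=E3 v1=C4 v2=E4 v3=E4 (P8)
bar 5: v0=D3 v1=D4 v2=F4 v3=F4 (m3)
  R5 @ bar0.0: opens on m3
  R5 @ bar0.0: opens on m3
  R1 @ bar1.0: D3/D4 P8 -> B2/B3 P8 similar
  R1 @ bar1.0: F4/F4 P1 -> D4/D4 P1 similar
  R1 @ bar2.0: D4/D4 P1 -> G3/G3 P1 similar
  R2 @ bar2.0: B2/D4 m3 -> G2/G3 P8 similar
  R2 @ bar2.0: B2/D4 m3 -> G2/G3 P8 similar
  R2 @ bar3.0: G2/E3 M6 -> E2/B2 P5 similar
  R3 @ bar3.0: G3 above D3
  R4 @ bar3.0: E2/D3 m7 untreated
  R3 @ bar3.1: G3 above D3
  R3 @ bar3.2: G3 above D3
  R3 @ bar3.3: G3 above D3
  R2 @ bar4.0: E2/G3 m3 -> E3/E4 P8 similar
  R2 @ bar4.0: E2/D3 m7 -> E3/E4 P8 similar
  R2 @ bar4.0: G3/D3 P4 -> E4/E4 P1 similar
  R7 @ bar4.0: B2->C4 leap 13st
  R7 @ bar4.0: D3->E4 leap 14st
  R8 @ bar4.0: penult P8 not 3rd/6th
  R8 @ bar4.0: penult P8 not 3rd/6th
  R1 @ bar5.0: E4/E4 P1 -> F4/F4 P1 similar
  R6 @ bar5.3: closes on m3
  R6 @ bar5.3: closes on m3

No (23 violations)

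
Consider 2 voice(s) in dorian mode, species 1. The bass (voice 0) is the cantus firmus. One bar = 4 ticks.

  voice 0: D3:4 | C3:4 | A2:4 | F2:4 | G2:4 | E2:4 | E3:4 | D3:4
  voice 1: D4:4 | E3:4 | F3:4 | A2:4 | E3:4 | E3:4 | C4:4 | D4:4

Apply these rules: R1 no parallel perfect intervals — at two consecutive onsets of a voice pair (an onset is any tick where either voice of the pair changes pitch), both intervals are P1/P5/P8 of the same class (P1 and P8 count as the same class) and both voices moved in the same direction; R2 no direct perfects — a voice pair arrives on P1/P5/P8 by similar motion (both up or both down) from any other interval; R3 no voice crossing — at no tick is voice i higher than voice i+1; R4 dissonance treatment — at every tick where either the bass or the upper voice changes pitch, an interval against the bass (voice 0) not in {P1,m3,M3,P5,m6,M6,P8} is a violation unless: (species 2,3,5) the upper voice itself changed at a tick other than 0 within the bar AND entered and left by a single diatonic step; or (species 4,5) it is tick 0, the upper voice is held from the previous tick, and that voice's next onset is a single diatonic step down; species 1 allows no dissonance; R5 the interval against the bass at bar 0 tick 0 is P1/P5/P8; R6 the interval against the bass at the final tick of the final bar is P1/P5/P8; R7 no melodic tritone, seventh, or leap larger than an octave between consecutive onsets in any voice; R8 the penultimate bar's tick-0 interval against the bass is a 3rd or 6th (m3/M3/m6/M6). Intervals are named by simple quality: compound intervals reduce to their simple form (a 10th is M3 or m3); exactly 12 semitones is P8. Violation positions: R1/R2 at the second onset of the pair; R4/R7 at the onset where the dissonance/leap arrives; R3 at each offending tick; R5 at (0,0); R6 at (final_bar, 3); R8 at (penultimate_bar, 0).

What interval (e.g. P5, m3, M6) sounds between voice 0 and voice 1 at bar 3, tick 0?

M3

voice 0=F2 voice 1=A2 -> M3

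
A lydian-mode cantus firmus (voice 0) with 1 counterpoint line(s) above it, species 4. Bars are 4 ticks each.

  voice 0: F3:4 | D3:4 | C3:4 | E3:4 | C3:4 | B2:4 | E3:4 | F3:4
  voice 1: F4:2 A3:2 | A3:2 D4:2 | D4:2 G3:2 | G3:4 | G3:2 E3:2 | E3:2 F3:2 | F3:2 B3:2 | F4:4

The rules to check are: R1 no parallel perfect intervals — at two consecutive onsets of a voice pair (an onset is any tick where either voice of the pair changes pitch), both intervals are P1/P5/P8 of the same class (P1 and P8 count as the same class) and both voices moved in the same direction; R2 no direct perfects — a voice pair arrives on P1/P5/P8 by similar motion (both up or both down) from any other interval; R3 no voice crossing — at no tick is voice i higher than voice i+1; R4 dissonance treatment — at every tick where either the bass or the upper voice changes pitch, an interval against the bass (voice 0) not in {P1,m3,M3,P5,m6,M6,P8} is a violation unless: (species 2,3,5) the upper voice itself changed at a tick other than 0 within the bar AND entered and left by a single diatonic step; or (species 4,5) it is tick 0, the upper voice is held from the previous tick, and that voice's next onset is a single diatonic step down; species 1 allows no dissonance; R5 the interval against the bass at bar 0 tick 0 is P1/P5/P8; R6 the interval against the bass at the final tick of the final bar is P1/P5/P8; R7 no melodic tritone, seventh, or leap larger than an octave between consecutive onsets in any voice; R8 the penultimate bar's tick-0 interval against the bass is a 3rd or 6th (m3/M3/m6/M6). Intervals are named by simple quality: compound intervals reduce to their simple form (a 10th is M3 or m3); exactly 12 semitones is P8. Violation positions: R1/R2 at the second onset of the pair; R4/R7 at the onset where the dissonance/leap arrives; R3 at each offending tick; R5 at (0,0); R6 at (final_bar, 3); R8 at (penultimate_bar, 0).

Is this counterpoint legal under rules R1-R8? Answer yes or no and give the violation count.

bar 0: v0=F3 v1=F4 (P8)
bar 1: v0=D3 v1=A3 (P5)
bar 2: v0=C3 v1=D4 (M2)
bar 3: v0=E3 v1=G3 (m3)
bar 4: v0=C3 v1=G3 (P5)
bar 5: v0=B2 v1=E3 (P4)
bar 6: v0=E3 v1=F3 (m2)
bar 7: v0=F3 v1=F4 (P8)
  R4 @ bar2.0: C3/D4 M2 untreated
  R4 @ bar5.0: B2/E3 P4 untreated
  R4 @ bar5.2: B2/F3 TT untreated
  R4 @ bar6.0: E3/F3 m2 untreated
  R8 @ bar6.0: penult m2 not 3rd/6th
  R7 @ bar6.2: F3->B3 leap 6st
  R2 @ bar7.0: E3/B3 P5 -> F3/F4 P8 similar
  R7 @ bar7.0: B3->F4 leap 6st

No (8 violations)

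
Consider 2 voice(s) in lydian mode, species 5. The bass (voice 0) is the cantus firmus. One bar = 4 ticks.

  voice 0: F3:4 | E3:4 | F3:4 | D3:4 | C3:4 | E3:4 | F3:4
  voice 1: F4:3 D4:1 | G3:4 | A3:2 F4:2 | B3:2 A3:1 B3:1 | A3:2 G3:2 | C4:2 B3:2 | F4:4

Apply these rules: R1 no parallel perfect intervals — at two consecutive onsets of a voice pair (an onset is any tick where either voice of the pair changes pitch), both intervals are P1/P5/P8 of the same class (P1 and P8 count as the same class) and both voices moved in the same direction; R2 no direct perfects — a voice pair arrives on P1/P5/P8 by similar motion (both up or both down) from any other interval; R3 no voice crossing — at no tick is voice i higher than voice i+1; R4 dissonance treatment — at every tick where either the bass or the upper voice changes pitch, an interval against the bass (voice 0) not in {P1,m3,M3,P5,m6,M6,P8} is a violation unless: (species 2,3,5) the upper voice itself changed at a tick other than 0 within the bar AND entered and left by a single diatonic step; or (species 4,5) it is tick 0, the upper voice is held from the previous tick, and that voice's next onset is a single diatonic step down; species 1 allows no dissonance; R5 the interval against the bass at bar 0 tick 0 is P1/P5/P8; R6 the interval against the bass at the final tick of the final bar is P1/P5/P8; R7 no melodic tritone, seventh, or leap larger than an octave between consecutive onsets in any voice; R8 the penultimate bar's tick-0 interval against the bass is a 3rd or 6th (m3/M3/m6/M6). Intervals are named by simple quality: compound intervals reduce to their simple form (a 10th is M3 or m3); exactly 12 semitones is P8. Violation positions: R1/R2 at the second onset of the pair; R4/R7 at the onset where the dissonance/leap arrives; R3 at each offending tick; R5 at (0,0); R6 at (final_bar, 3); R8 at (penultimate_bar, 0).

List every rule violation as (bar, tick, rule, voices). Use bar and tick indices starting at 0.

bar 0: v0=F3 v1=F4 downbeat P8
bar 1: v0=E3 v1=G3 downbeat m3
bar 2: v0=F3 v1=A3 downbeat M3
bar 3: v0=D3 v1=B3 downbeat M6
bar 4: v0=C3 v1=A3 downbeat M6
bar 5: v0=E3 v1=C4 downbeat m6
bar 6: v0=F3 v1=F4 downbeat P8
  -> R7 @ bar 3 tick 0 v(1,): F4->B3 leap 6st
  -> R2 @ bar 6 tick 0 v(0, 1): E3/B3 P5 -> F3/F4 P8 similar
  -> R7 @ bar 6 tick 0 v(1,): B3->F4 leap 6st

(3, 0, R7, (1,))
(6, 0, R2, (0, 1))
(6, 0, R7, (1,))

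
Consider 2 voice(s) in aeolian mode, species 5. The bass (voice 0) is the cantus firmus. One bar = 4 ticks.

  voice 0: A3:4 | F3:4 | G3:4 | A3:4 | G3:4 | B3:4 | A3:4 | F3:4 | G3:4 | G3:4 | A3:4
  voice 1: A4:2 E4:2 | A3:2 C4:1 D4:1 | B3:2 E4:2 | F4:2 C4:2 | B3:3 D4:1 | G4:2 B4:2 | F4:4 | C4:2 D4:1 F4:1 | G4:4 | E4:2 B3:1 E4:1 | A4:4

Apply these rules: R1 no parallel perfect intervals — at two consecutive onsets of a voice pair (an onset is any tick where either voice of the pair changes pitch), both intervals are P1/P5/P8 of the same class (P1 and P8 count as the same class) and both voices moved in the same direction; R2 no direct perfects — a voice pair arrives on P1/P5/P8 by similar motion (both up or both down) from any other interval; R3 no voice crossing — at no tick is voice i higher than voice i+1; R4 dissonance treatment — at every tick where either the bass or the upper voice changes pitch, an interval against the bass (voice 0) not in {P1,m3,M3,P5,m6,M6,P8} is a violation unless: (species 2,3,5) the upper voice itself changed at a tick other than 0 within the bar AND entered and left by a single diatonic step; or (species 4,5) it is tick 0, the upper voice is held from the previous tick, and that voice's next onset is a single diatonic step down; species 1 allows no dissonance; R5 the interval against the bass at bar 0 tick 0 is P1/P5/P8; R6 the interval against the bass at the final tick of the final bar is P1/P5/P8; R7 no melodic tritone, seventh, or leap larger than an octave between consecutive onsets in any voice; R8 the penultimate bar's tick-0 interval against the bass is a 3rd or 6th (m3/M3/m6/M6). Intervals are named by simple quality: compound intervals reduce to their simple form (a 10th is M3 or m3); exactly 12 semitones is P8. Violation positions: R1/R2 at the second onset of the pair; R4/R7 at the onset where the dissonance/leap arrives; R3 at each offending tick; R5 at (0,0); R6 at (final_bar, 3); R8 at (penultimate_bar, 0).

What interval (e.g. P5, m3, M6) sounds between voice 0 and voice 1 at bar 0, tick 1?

P8

voice 0=A3 voice 1=A4 -> P8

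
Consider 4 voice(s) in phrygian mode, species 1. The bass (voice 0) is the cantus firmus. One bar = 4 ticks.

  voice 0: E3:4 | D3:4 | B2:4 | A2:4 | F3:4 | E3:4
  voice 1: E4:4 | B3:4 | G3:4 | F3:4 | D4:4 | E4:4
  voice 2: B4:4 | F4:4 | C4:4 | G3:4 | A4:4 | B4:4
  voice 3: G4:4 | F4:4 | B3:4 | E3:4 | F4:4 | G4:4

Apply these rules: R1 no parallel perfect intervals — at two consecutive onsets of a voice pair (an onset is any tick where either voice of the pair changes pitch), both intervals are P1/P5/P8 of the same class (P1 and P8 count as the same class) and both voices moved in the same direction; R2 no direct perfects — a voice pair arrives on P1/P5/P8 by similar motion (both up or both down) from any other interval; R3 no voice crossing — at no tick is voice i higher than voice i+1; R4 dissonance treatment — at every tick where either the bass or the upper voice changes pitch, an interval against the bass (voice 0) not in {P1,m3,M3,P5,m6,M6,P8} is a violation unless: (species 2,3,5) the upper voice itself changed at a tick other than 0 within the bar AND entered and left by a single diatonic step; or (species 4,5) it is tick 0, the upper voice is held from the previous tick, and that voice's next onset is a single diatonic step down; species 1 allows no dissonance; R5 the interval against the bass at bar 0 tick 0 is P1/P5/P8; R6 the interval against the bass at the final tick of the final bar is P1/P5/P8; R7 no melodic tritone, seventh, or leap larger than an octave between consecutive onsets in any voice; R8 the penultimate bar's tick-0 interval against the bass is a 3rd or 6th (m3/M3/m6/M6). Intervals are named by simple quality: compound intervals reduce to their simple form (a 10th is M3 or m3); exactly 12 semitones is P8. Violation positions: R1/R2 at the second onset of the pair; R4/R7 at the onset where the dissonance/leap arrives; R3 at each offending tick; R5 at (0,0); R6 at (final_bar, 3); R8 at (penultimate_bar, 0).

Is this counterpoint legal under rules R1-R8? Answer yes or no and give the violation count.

No (35 violations)

bar 0: v0=E3 v1=E4 v2=B4 v3=G4 (m3)
bar 1: v0=D3 v1=B3 v2=F4 v3=F4 (m3)
bar 2: v0=B2 v1=G3 v2=C4 v3=B3 (P8)
bar 3: v0=A2 v1=F3 v2=G3 v3=E3 (P5)
bar 4: v0=F3 v1=D4 v2=A4 v3=F4 (P8)
bar 5: v0=E3 v1=E4 v2=B4 v3=G4 (m3)
  R3 @ bar0.0: B4 above G4
  R5 @ bar0.0: opens on m3
  R3 @ bar0.1: B4 above G4
  R3 @ bar0.2: B4 above G4
  R3 @ bar0.3: B4 above G4
  R2 @ bar1.0: B4/G4 M3 -> F4/F4 P1 similar
  R7 @ bar1.0: B4->F4 leap 6st
  R2 @ bar2.0: D3/F4 m3 -> B2/B3 P8 similar
  R3 @ bar2.0: C4 above B3
  R4 @ bar2.0: B2/C4 m2 untreated
  R7 @ bar2.0: F4->B3 leap 6st
  R3 @ bar2.1: C4 above B3
  R3 @ bar2.2: C4 above B3
  R3 @ bar2.3: C4 above B3
  R2 @ bar3.0: B2/B3 P8 -> A2/E3 P5 similar
  R3 @ bar3.0: G3 above E3
  R4 @ bar3.0: A2/G3 m7 untreated
  R3 @ bar3.1: G3 above E3
  R3 @ bar3.2: G3 above E3
  R3 @ bar3.3: G3 above E3
  R2 @ bar4.0: A2/E3 P5 -> F3/F4 P8 similar
  R2 @ bar4.0: F3/G3 M2 -> D4/A4 P5 similar
  R3 @ bar4.0: A4 above F4
  R7 @ bar4.0: G3->A4 leap 14st
  R7 @ bar4.0: E3->F4 leap 13st
  R8 @ bar4.0: penult P8 not 3rd/6th
  R3 @ bar4.1: A4 above F4
  R3 @ bar4.2: A4 above F4
  R3 @ bar4.3: A4 above F4
  R1 @ bar5.0: D4/A4 P5 -> E4/B4 P5 similar
  R3 @ bar5.0: B4 above G4
  R3 @ bar5.1: B4 above G4
  R3 @ bar5.2: B4 above G4
  R3 @ bar5.3: B4 above G4
  R6 @ bar5.3: closes on m3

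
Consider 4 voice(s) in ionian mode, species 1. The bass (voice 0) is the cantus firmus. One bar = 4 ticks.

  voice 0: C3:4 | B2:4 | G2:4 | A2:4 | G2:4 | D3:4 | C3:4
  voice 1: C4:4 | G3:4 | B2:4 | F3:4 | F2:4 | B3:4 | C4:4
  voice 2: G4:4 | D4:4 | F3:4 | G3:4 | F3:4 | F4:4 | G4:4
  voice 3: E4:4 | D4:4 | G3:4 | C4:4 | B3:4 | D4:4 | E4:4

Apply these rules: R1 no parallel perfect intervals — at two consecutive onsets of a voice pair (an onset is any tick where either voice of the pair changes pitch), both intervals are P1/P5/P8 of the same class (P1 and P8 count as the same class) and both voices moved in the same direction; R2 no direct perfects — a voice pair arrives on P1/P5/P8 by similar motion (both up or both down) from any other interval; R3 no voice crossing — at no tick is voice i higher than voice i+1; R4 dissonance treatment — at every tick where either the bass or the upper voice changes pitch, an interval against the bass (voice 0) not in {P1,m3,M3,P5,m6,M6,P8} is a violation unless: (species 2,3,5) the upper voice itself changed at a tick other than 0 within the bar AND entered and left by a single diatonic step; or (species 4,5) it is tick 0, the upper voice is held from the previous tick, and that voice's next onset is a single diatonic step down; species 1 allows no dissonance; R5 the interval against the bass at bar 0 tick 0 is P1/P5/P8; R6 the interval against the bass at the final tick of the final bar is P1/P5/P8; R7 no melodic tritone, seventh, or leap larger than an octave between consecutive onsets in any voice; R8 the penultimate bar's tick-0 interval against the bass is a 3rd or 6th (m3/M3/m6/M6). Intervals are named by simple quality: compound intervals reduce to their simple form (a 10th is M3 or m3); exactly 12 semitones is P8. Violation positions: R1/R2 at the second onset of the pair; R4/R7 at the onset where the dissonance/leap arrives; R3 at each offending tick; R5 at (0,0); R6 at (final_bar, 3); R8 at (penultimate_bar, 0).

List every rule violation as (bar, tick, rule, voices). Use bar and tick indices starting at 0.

bar 0: v0=C3 v1=C4 v2=G4 v3=E4 downbeat M3
bar 1: v0=B2 v1=G3 v2=D4 v3=D4 downbeat m3
bar 2: v0=G2 v1=B2 v2=F3 v3=G3 downbeat P8
bar 3: v0=A2 v1=F3 v2=G3 v3=C4 downbeat m3
bar 4: v0=G2 v1=F2 v2=F3 v3=B3 downbeat M3
bar 5: v0=D3 v1=B3 v2=F4 v3=D4 downbeat P8
bar 6: v0=C3 v1=C4 v2=G4 v3=E4 downbeat M3
  -> R3 @ bar 0 tick 0 v(2, 3): G4 above E4
  -> R5 @ bar 0 tick 0 v(0, 3): opens on M3
  -> R3 @ bar 0 tick 1 v(2, 3): G4 above E4
  -> R3 @ bar 0 tick 2 v(2, 3): G4 above E4
  -> R3 @ bar 0 tick 3 v(2, 3): G4 above E4
  -> R1 @ bar 1 tick 0 v(1, 2): C4/G4 P5 -> G3/D4 P5 similar
  -> R2 @ bar 1 tick 0 v(1, 3): C4/E4 M3 -> G3/D4 P5 similar
  -> R2 @ bar 1 tick 0 v(2, 3): G4/E4 m3 -> D4/D4 P1 similar
  -> R2 @ bar 2 tick 0 v(0, 3): B2/D4 m3 -> G2/G3 P8 similar
  -> R4 @ bar 2 tick 0 v(0, 2): G2/F3 m7 untreated
  -> R2 @ bar 3 tick 0 v(1, 3): B2/G3 m6 -> F3/C4 P5 similar
  -> R4 @ bar 3 tick 0 v(0, 2): A2/G3 m7 untreated
  -> R7 @ bar 3 tick 0 v(1,): B2->F3 leap 6st
  -> R2 @ bar 4 tick 0 v(1, 2): F3/G3 M2 -> F2/F3 P8 similar
  -> R3 @ bar 4 tick 0 v(0, 1): G2 above F2
  -> R4 @ bar 4 tick 0 v(0, 1): G2/F2 M2 untreated
  -> R4 @ bar 4 tick 0 v(0, 2): G2/F3 m7 untreated
  -> R3 @ bar 4 tick 1 v(0, 1): G2 above F2
  -> R3 @ bar 4 tick 2 v(0, 1): G2 above F2
  -> R3 @ bar 4 tick 3 v(0, 1): G2 above F2
  -> R2 @ bar 5 tick 0 v(0, 3): G2/B3 M3 -> D3/D4 P8 similar
  -> R3 @ bar 5 tick 0 v(2, 3): F4 above D4
  -> R7 @ bar 5 tick 0 v(1,): F2->B3 leap 18st
  -> R8 @ bar 5 tick 0 v(0, 3): penult P8 not 3rd/6th
  -> R3 @ bar 5 tick 1 v(2, 3): F4 above D4
  -> R3 @ bar 5 tick 2 v(2, 3): F4 above D4
  -> R3 @ bar 5 tick 3 v(2, 3): F4 above D4
  -> R2 @ bar 6 tick 0 v(1, 2): B3/F4 TT -> C4/G4 P5 similar
  -> R3 @ bar 6 tick 0 v(2, 3): G4 above E4
  -> R3 @ bar 6 tick 1 v(2, 3): G4 above E4
  -> R3 @ bar 6 tick 2 v(2, 3): G4 above E4
  -> R3 @ bar 6 tick 3 v(2, 3): G4 above E4
  -> R6 @ bar 6 tick 3 v(0, 3): closes on M3

(0, 0, R3, (2, 3))
(0, 0, R5, (0, 3))
(0, 1, R3, (2, 3))
(0, 2, R3, (2, 3))
(0, 3, R3, (2, 3))
(1, 0, R1, (1, 2))
(1, 0, R2, (1, 3))
(1, 0, R2, (2, 3))
(2, 0, R2, (0, 3))
(2, 0, R4, (0, 2))
(3, 0, R2, (1, 3))
(3, 0, R4, (0, 2))
(3, 0, R7, (1,))
(4, 0, R2, (1, 2))
(4, 0, R3, (0, 1))
(4, 0, R4, (0, 1))
(4, 0, R4, (0, 2))
(4, 1, R3, (0, 1))
(4, 2, R3, (0, 1))
(4, 3, R3, (0, 1))
(5, 0, R2, (0, 3))
(5, 0, R3, (2, 3))
(5, 0, R7, (1,))
(5, 0, R8, (0, 3))
(5, 1, R3, (2, 3))
(5, 2, R3, (2, 3))
(5, 3, R3, (2, 3))
(6, 0, R2, (1, 2))
(6, 0, R3, (2, 3))
(6, 1, R3, (2, 3))
(6, 2, R3, (2, 3))
(6, 3, R3, (2, 3))
(6, 3, R6, (0, 3))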